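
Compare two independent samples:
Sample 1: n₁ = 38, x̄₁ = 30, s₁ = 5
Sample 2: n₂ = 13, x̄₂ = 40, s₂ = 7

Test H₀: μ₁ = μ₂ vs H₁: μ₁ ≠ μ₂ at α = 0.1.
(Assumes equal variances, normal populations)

Pooled variance: s²_p = [37×5² + 12×7²]/(49) = 30.8776
s_p = 5.5568
SE = s_p×√(1/n₁ + 1/n₂) = 5.5568×√(1/38 + 1/13) = 1.7854
t = (x̄₁ - x̄₂)/SE = (30 - 40)/1.7854 = -5.6010
df = 49, t-critical = ±1.677
Decision: reject H₀

Answer: t = -5.6010, reject H₀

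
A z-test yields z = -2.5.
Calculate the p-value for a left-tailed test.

For z = -2.5:
p = P(Z < -2.5) = Φ(-2.5) = 0.0062

Answer: p-value ≈ 0.0062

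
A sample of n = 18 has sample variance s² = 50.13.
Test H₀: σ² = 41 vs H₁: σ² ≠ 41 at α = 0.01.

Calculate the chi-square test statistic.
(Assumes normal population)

df = n - 1 = 17
χ² = (n-1)s²/σ₀² = 17×50.13/41 = 20.7856
Critical values: χ²_{0.995,17} = 5.697, χ²_{0.005,17} = 35.718
Rejection region: χ² < 5.697 or χ² > 35.718
Decision: fail to reject H₀

Answer: χ² = 20.7856, fail to reject H₀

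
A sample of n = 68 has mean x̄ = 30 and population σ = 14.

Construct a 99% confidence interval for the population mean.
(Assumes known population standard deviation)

Answer: (25.6267, 34.3733)

Derivation:
Confidence level: 99%, α = 0.01
z_0.005 = 2.576
SE = σ/√n = 14/√68 = 1.6977
Margin of error = 2.576 × 1.6977 = 4.3733
CI: x̄ ± margin = 30 ± 4.3733
CI: (25.6267, 34.3733)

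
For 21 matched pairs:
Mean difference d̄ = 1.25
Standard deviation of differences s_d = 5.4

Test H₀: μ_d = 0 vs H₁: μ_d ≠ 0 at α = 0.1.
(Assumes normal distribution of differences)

df = n - 1 = 20
SE = s_d/√n = 5.4/√21 = 1.1784
t = d̄/SE = 1.25/1.1784 = 1.0608
Critical value: t_{0.05,20} = ±1.725
p-value ≈ 0.3014
Decision: fail to reject H₀

Answer: t = 1.0608, fail to reject H₀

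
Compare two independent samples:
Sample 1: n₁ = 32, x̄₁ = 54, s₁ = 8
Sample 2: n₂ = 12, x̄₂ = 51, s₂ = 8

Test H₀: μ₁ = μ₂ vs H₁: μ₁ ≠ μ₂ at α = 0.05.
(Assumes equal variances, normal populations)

Pooled variance: s²_p = [31×8² + 11×8²]/(42) = 64.0000
s_p = 8.0000
SE = s_p×√(1/n₁ + 1/n₂) = 8.0000×√(1/32 + 1/12) = 2.7080
t = (x̄₁ - x̄₂)/SE = (54 - 51)/2.7080 = 1.1078
df = 42, t-critical = ±2.018
Decision: fail to reject H₀

Answer: t = 1.1078, fail to reject H₀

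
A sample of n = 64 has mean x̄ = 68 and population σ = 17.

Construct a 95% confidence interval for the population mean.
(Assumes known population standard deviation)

Confidence level: 95%, α = 0.05
z_0.025 = 1.960
SE = σ/√n = 17/√64 = 2.1250
Margin of error = 1.960 × 2.1250 = 4.1650
CI: x̄ ± margin = 68 ± 4.1650
CI: (63.8350, 72.1650)

Answer: (63.8350, 72.1650)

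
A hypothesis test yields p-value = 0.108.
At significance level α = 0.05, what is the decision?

Compare p-value to α:
0.108 ≥ 0.05
Decision: fail to reject H₀

Answer: fail to reject H₀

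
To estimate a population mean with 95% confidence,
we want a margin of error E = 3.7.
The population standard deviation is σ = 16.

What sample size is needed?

Answer: n = 72

Derivation:
z_0.025 = 1.960
n = (z×σ/E)² = (1.960×16/3.7)²
n = 71.8371
Round up: n = 72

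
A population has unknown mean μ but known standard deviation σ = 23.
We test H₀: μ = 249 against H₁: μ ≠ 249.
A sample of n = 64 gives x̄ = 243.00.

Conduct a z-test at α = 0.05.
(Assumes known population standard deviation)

Answer: z = -2.0870, reject H₀

Derivation:
Standard error: SE = σ/√n = 23/√64 = 2.8750
z-statistic: z = (x̄ - μ₀)/SE = (243.00 - 249)/2.8750 = -2.0870
Critical value: ±1.960
p-value = 0.0369
Decision: reject H₀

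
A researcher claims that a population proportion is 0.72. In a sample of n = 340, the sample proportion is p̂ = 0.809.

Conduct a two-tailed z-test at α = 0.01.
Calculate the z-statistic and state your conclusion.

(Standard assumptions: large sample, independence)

H₀: p = 0.72, H₁: p ≠ 0.72
Standard error: SE = √(p₀(1-p₀)/n) = √(0.72×0.28/340) = 0.024350
z-statistic: z = (p̂ - p₀)/SE = (0.809 - 0.72)/0.024350 = 3.6550
Critical value: z_0.005 = ±2.576
p-value = 0.0003
Decision: reject H₀ at α = 0.01

Answer: z = 3.6550, reject H₀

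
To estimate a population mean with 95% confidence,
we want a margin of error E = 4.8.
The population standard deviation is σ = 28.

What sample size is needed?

Answer: n = 131

Derivation:
z_0.025 = 1.960
n = (z×σ/E)² = (1.960×28/4.8)²
n = 130.7211
Round up: n = 131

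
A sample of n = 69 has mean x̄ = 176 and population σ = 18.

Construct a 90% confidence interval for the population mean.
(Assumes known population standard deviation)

Confidence level: 90%, α = 0.1
z_0.05 = 1.645
SE = σ/√n = 18/√69 = 2.1669
Margin of error = 1.645 × 2.1669 = 3.5646
CI: x̄ ± margin = 176 ± 3.5646
CI: (172.4354, 179.5646)

Answer: (172.4354, 179.5646)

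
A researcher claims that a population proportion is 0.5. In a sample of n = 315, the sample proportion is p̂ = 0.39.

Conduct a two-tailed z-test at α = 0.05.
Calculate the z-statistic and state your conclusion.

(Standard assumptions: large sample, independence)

Answer: z = -3.9046, reject H₀

Derivation:
H₀: p = 0.5, H₁: p ≠ 0.5
Standard error: SE = √(p₀(1-p₀)/n) = √(0.5×0.5/315) = 0.028172
z-statistic: z = (p̂ - p₀)/SE = (0.39 - 0.5)/0.028172 = -3.9046
Critical value: z_0.025 = ±1.960
p-value = 0.0001
Decision: reject H₀ at α = 0.05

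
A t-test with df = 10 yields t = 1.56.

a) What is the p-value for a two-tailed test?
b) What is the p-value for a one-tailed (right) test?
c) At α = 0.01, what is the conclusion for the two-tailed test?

Using t-distribution with df = 10:
a) Two-tailed: p = 2×P(T > 1.56) = 0.1498
b) One-tailed: p = P(T > 1.56) = 0.0749
c) 0.1498 ≥ 0.01, fail to reject H₀

Answer: a) 0.1498, b) 0.0749, c) fail to reject H₀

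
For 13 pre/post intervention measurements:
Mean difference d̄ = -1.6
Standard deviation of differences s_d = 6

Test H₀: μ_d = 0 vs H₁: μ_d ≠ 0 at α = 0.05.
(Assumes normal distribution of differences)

Answer: t = -0.9615, fail to reject H₀

Derivation:
df = n - 1 = 12
SE = s_d/√n = 6/√13 = 1.6641
t = d̄/SE = -1.6/1.6641 = -0.9615
Critical value: t_{0.025,12} = ±2.179
p-value ≈ 0.3553
Decision: fail to reject H₀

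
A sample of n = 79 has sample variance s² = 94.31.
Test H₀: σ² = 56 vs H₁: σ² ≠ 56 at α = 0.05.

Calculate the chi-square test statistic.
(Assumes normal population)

Answer: χ² = 131.3604, reject H₀

Derivation:
df = n - 1 = 78
χ² = (n-1)s²/σ₀² = 78×94.31/56 = 131.3604
Critical values: χ²_{0.975,78} = 55.466, χ²_{0.025,78} = 104.316
Rejection region: χ² < 55.466 or χ² > 104.316
Decision: reject H₀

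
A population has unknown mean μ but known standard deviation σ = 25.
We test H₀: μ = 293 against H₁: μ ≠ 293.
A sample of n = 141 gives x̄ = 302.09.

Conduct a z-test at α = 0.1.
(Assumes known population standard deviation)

Answer: z = 4.3175, reject H₀

Derivation:
Standard error: SE = σ/√n = 25/√141 = 2.1054
z-statistic: z = (x̄ - μ₀)/SE = (302.09 - 293)/2.1054 = 4.3175
Critical value: ±1.645
p-value < 0.0001
Decision: reject H₀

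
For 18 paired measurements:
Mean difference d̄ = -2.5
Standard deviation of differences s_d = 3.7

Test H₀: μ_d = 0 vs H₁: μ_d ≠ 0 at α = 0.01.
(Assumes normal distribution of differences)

Answer: t = -2.8666, fail to reject H₀

Derivation:
df = n - 1 = 17
SE = s_d/√n = 3.7/√18 = 0.8721
t = d̄/SE = -2.5/0.8721 = -2.8666
Critical value: t_{0.005,17} = ±2.898
p-value ≈ 0.0107
Decision: fail to reject H₀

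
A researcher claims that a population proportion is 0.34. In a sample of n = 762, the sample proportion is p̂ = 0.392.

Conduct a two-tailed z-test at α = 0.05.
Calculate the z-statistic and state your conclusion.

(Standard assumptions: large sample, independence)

Answer: z = 3.0301, reject H₀

Derivation:
H₀: p = 0.34, H₁: p ≠ 0.34
Standard error: SE = √(p₀(1-p₀)/n) = √(0.34×0.66/762) = 0.017161
z-statistic: z = (p̂ - p₀)/SE = (0.392 - 0.34)/0.017161 = 3.0301
Critical value: z_0.025 = ±1.960
p-value = 0.0024
Decision: reject H₀ at α = 0.05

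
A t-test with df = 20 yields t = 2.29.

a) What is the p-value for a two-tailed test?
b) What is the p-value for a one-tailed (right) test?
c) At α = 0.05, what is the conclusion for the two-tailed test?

Using t-distribution with df = 20:
a) Two-tailed: p = 2×P(T > 2.29) = 0.0330
b) One-tailed: p = P(T > 2.29) = 0.0165
c) 0.0330 < 0.05, reject H₀

Answer: a) 0.0330, b) 0.0165, c) reject H₀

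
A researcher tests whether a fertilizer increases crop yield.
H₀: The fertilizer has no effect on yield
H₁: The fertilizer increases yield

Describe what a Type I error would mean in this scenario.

Answer: Concluding the fertilizer works when it doesn't

Derivation:
Type I error (α): Rejecting H₀ when H₀ is true
Type II error (β): Failing to reject H₀ when H₁ is true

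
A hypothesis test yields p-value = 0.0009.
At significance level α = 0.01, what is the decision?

Compare p-value to α:
0.0009 < 0.01
Decision: reject H₀

Answer: reject H₀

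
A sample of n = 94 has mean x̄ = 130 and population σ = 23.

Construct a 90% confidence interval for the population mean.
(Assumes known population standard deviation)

Answer: (126.0976, 133.9024)

Derivation:
Confidence level: 90%, α = 0.1
z_0.05 = 1.645
SE = σ/√n = 23/√94 = 2.3723
Margin of error = 1.645 × 2.3723 = 3.9024
CI: x̄ ± margin = 130 ± 3.9024
CI: (126.0976, 133.9024)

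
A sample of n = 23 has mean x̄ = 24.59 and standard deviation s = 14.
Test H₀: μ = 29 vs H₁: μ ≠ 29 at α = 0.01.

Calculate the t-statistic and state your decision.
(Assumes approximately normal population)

Answer: t = -1.5107, fail to reject H₀

Derivation:
df = n - 1 = 22
SE = s/√n = 14/√23 = 2.9192
t = (x̄ - μ₀)/SE = (24.59 - 29)/2.9192 = -1.5107
Critical value: t_{0.005,22} = ±2.819
p-value ≈ 0.1451
Decision: fail to reject H₀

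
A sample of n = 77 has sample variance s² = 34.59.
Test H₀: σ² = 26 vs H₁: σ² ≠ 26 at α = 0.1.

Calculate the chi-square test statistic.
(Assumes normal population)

Answer: χ² = 101.1092, reject H₀

Derivation:
df = n - 1 = 76
χ² = (n-1)s²/σ₀² = 76×34.59/26 = 101.1092
Critical values: χ²_{0.95,76} = 56.920, χ²_{0.05,76} = 97.351
Rejection region: χ² < 56.920 or χ² > 97.351
Decision: reject H₀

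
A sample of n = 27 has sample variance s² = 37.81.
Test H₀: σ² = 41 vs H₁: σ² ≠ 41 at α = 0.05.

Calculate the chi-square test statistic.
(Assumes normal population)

Answer: χ² = 23.9771, fail to reject H₀

Derivation:
df = n - 1 = 26
χ² = (n-1)s²/σ₀² = 26×37.81/41 = 23.9771
Critical values: χ²_{0.975,26} = 13.844, χ²_{0.025,26} = 41.923
Rejection region: χ² < 13.844 or χ² > 41.923
Decision: fail to reject H₀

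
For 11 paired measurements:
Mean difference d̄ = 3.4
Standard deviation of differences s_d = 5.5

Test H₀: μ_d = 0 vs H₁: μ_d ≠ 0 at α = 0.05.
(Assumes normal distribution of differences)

df = n - 1 = 10
SE = s_d/√n = 5.5/√11 = 1.6583
t = d̄/SE = 3.4/1.6583 = 2.0503
Critical value: t_{0.025,10} = ±2.228
p-value ≈ 0.0675
Decision: fail to reject H₀

Answer: t = 2.0503, fail to reject H₀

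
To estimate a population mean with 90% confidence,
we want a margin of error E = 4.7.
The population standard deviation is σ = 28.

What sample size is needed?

z_0.05 = 1.645
n = (z×σ/E)² = (1.645×28/4.7)²
n = 96.0400
Round up: n = 97

Answer: n = 97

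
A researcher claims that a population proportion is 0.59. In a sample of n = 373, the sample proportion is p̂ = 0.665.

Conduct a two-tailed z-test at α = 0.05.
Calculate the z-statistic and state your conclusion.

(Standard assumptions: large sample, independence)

Answer: z = 2.9451, reject H₀

Derivation:
H₀: p = 0.59, H₁: p ≠ 0.59
Standard error: SE = √(p₀(1-p₀)/n) = √(0.59×0.41/373) = 0.025466
z-statistic: z = (p̂ - p₀)/SE = (0.665 - 0.59)/0.025466 = 2.9451
Critical value: z_0.025 = ±1.960
p-value = 0.0032
Decision: reject H₀ at α = 0.05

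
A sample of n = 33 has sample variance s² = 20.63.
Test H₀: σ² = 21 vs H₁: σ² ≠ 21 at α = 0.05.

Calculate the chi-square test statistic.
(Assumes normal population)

Answer: χ² = 31.4362, fail to reject H₀

Derivation:
df = n - 1 = 32
χ² = (n-1)s²/σ₀² = 32×20.63/21 = 31.4362
Critical values: χ²_{0.975,32} = 18.291, χ²_{0.025,32} = 49.480
Rejection region: χ² < 18.291 or χ² > 49.480
Decision: fail to reject H₀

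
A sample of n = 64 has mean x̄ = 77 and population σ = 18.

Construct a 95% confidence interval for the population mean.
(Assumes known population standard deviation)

Answer: (72.5900, 81.4100)

Derivation:
Confidence level: 95%, α = 0.05
z_0.025 = 1.960
SE = σ/√n = 18/√64 = 2.2500
Margin of error = 1.960 × 2.2500 = 4.4100
CI: x̄ ± margin = 77 ± 4.4100
CI: (72.5900, 81.4100)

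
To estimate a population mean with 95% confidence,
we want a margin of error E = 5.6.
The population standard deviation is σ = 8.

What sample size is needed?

z_0.025 = 1.960
n = (z×σ/E)² = (1.960×8/5.6)²
n = 7.8400
Round up: n = 8

Answer: n = 8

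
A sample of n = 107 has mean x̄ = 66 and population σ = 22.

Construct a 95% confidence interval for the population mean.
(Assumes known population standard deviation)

Confidence level: 95%, α = 0.05
z_0.025 = 1.960
SE = σ/√n = 22/√107 = 2.1268
Margin of error = 1.960 × 2.1268 = 4.1685
CI: x̄ ± margin = 66 ± 4.1685
CI: (61.8315, 70.1685)

Answer: (61.8315, 70.1685)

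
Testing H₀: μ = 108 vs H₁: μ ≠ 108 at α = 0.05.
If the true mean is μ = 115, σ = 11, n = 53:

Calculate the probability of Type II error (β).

SE = σ/√n = 11/√53 = 1.5110
Critical values: μ₀ ± z_0.025×SE = 108 ± 1.960×1.5110
Acceptance region: (105.0384, 110.9616)
Under H₁ (μ = 115): z_high = (110.9616 - 115)/1.5110 = -2.6727, z_low = (105.0384 - 115)/1.5110 = -6.5927
β = P(not reject | H₁) = Φ(-2.6727) - Φ(-6.5927) ≈ 0.0038

Answer: β ≈ 0.0038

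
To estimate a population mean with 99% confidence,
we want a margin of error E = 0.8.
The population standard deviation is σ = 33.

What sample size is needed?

z_0.005 = 2.576
n = (z×σ/E)² = (2.576×33/0.8)²
n = 11291.1876
Round up: n = 11292

Answer: n = 11292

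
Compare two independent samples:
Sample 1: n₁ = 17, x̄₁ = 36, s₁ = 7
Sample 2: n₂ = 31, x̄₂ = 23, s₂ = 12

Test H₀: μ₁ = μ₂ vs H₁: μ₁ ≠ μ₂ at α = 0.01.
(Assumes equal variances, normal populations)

Pooled variance: s²_p = [16×7² + 30×12²]/(46) = 110.9565
s_p = 10.5336
SE = s_p×√(1/n₁ + 1/n₂) = 10.5336×√(1/17 + 1/31) = 3.1790
t = (x̄₁ - x̄₂)/SE = (36 - 23)/3.1790 = 4.0893
df = 46, t-critical = ±2.687
Decision: reject H₀

Answer: t = 4.0893, reject H₀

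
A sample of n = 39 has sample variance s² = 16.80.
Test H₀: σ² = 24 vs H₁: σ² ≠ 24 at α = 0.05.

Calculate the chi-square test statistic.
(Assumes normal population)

Answer: χ² = 26.6000, fail to reject H₀

Derivation:
df = n - 1 = 38
χ² = (n-1)s²/σ₀² = 38×16.80/24 = 26.6000
Critical values: χ²_{0.975,38} = 22.878, χ²_{0.025,38} = 56.896
Rejection region: χ² < 22.878 or χ² > 56.896
Decision: fail to reject H₀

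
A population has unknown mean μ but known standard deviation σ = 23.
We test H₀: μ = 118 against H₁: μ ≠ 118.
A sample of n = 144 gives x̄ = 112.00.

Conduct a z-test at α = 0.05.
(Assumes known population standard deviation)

Standard error: SE = σ/√n = 23/√144 = 1.9167
z-statistic: z = (x̄ - μ₀)/SE = (112.00 - 118)/1.9167 = -3.1304
Critical value: ±1.960
p-value = 0.0017
Decision: reject H₀

Answer: z = -3.1304, reject H₀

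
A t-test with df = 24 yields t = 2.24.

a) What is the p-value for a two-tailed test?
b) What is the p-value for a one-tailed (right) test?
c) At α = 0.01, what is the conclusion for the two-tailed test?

Using t-distribution with df = 24:
a) Two-tailed: p = 2×P(T > 2.24) = 0.0346
b) One-tailed: p = P(T > 2.24) = 0.0173
c) 0.0346 ≥ 0.01, fail to reject H₀

Answer: a) 0.0346, b) 0.0173, c) fail to reject H₀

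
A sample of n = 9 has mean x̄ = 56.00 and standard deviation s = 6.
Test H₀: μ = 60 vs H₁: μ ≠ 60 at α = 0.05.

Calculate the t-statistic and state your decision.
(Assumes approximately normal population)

Answer: t = -2.0000, fail to reject H₀

Derivation:
df = n - 1 = 8
SE = s/√n = 6/√9 = 2.0000
t = (x̄ - μ₀)/SE = (56.00 - 60)/2.0000 = -2.0000
Critical value: t_{0.025,8} = ±2.306
p-value ≈ 0.0805
Decision: fail to reject H₀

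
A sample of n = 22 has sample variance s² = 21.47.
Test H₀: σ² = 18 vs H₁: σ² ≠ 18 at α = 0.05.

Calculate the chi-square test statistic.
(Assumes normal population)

Answer: χ² = 25.0483, fail to reject H₀

Derivation:
df = n - 1 = 21
χ² = (n-1)s²/σ₀² = 21×21.47/18 = 25.0483
Critical values: χ²_{0.975,21} = 10.283, χ²_{0.025,21} = 35.479
Rejection region: χ² < 10.283 or χ² > 35.479
Decision: fail to reject H₀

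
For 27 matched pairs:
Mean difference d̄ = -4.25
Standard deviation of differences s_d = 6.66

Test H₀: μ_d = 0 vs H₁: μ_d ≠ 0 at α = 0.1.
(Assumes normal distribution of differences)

df = n - 1 = 26
SE = s_d/√n = 6.66/√27 = 1.2817
t = d̄/SE = -4.25/1.2817 = -3.3159
Critical value: t_{0.05,26} = ±1.706
p-value ≈ 0.0027
Decision: reject H₀

Answer: t = -3.3159, reject H₀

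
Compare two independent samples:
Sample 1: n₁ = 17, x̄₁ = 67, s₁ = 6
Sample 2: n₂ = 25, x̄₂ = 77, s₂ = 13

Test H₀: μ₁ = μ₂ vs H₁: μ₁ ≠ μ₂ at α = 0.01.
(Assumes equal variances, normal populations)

Answer: t = -2.9560, reject H₀

Derivation:
Pooled variance: s²_p = [16×6² + 24×13²]/(40) = 115.8000
s_p = 10.7610
SE = s_p×√(1/n₁ + 1/n₂) = 10.7610×√(1/17 + 1/25) = 3.3829
t = (x̄₁ - x̄₂)/SE = (67 - 77)/3.3829 = -2.9560
df = 40, t-critical = ±2.704
Decision: reject H₀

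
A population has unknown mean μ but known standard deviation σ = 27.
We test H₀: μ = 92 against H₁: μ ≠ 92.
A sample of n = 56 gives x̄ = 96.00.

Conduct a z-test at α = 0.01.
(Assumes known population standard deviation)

Standard error: SE = σ/√n = 27/√56 = 3.6080
z-statistic: z = (x̄ - μ₀)/SE = (96.00 - 92)/3.6080 = 1.1086
Critical value: ±2.576
p-value = 0.2676
Decision: fail to reject H₀

Answer: z = 1.1086, fail to reject H₀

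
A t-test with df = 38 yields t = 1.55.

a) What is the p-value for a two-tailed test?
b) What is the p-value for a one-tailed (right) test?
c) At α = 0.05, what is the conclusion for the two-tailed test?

Using t-distribution with df = 38:
a) Two-tailed: p = 2×P(T > 1.55) = 0.1294
b) One-tailed: p = P(T > 1.55) = 0.0647
c) 0.1294 ≥ 0.05, fail to reject H₀

Answer: a) 0.1294, b) 0.0647, c) fail to reject H₀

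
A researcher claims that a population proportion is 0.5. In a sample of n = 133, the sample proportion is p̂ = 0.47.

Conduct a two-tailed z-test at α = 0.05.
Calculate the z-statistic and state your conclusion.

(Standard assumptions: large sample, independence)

Answer: z = -0.6920, fail to reject H₀

Derivation:
H₀: p = 0.5, H₁: p ≠ 0.5
Standard error: SE = √(p₀(1-p₀)/n) = √(0.5×0.5/133) = 0.043355
z-statistic: z = (p̂ - p₀)/SE = (0.47 - 0.5)/0.043355 = -0.6920
Critical value: z_0.025 = ±1.960
p-value = 0.4889
Decision: fail to reject H₀ at α = 0.05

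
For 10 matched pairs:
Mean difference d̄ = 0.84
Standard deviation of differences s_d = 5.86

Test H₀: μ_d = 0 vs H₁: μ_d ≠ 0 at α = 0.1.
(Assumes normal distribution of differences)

Answer: t = 0.4533, fail to reject H₀

Derivation:
df = n - 1 = 9
SE = s_d/√n = 5.86/√10 = 1.8531
t = d̄/SE = 0.84/1.8531 = 0.4533
Critical value: t_{0.05,9} = ±1.833
p-value ≈ 0.6611
Decision: fail to reject H₀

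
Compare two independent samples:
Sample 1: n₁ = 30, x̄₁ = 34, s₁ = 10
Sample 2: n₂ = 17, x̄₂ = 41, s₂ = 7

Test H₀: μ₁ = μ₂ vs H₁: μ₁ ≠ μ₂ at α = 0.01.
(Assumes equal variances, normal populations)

Pooled variance: s²_p = [29×10² + 16×7²]/(45) = 81.8667
s_p = 9.0480
SE = s_p×√(1/n₁ + 1/n₂) = 9.0480×√(1/30 + 1/17) = 2.7467
t = (x̄₁ - x̄₂)/SE = (34 - 41)/2.7467 = -2.5485
df = 45, t-critical = ±2.690
Decision: fail to reject H₀

Answer: t = -2.5485, fail to reject H₀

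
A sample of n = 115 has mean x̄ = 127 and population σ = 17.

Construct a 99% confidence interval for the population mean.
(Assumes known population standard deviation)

Confidence level: 99%, α = 0.01
z_0.005 = 2.576
SE = σ/√n = 17/√115 = 1.5853
Margin of error = 2.576 × 1.5853 = 4.0837
CI: x̄ ± margin = 127 ± 4.0837
CI: (122.9163, 131.0837)

Answer: (122.9163, 131.0837)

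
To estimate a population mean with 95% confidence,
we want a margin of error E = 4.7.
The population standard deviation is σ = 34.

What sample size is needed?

Answer: n = 202

Derivation:
z_0.025 = 1.960
n = (z×σ/E)² = (1.960×34/4.7)²
n = 201.0362
Round up: n = 202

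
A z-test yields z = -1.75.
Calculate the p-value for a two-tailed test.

For z = -1.75:
p = 2×P(Z > |-1.75|) = 2×(1 - Φ(1.75)) = 0.0801

Answer: p-value ≈ 0.0801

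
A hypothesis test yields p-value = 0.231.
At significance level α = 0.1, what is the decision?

Compare p-value to α:
0.231 ≥ 0.1
Decision: fail to reject H₀

Answer: fail to reject H₀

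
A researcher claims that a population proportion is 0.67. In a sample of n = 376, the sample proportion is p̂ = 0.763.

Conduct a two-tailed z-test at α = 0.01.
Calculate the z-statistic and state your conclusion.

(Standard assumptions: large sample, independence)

H₀: p = 0.67, H₁: p ≠ 0.67
Standard error: SE = √(p₀(1-p₀)/n) = √(0.67×0.33/376) = 0.024249
z-statistic: z = (p̂ - p₀)/SE = (0.763 - 0.67)/0.024249 = 3.8352
Critical value: z_0.005 = ±2.576
p-value = 0.0001
Decision: reject H₀ at α = 0.01

Answer: z = 3.8352, reject H₀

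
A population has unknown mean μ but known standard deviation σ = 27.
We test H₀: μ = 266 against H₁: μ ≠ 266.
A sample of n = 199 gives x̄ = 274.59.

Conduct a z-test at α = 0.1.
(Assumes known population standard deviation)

Answer: z = 4.4880, reject H₀

Derivation:
Standard error: SE = σ/√n = 27/√199 = 1.9140
z-statistic: z = (x̄ - μ₀)/SE = (274.59 - 266)/1.9140 = 4.4880
Critical value: ±1.645
p-value < 0.0001
Decision: reject H₀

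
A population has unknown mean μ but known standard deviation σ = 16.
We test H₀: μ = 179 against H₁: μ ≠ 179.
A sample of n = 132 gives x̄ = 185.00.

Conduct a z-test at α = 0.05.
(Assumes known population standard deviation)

Answer: z = 4.3085, reject H₀

Derivation:
Standard error: SE = σ/√n = 16/√132 = 1.3926
z-statistic: z = (x̄ - μ₀)/SE = (185.00 - 179)/1.3926 = 4.3085
Critical value: ±1.960
p-value < 0.0001
Decision: reject H₀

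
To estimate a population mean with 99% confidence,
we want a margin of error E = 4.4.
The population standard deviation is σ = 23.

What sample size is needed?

z_0.005 = 2.576
n = (z×σ/E)² = (2.576×23/4.4)²
n = 181.3185
Round up: n = 182

Answer: n = 182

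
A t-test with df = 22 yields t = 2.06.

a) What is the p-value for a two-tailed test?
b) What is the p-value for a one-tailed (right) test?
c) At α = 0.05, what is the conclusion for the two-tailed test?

Using t-distribution with df = 22:
a) Two-tailed: p = 2×P(T > 2.06) = 0.0514
b) One-tailed: p = P(T > 2.06) = 0.0257
c) 0.0514 ≥ 0.05, fail to reject H₀

Answer: a) 0.0514, b) 0.0257, c) fail to reject H₀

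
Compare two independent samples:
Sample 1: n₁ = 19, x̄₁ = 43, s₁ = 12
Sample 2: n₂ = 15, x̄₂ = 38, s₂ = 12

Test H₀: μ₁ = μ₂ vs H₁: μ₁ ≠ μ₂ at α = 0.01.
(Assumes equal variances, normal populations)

Pooled variance: s²_p = [18×12² + 14×12²]/(32) = 144.0000
s_p = 12.0000
SE = s_p×√(1/n₁ + 1/n₂) = 12.0000×√(1/19 + 1/15) = 4.1447
t = (x̄₁ - x̄₂)/SE = (43 - 38)/4.1447 = 1.2064
df = 32, t-critical = ±2.738
Decision: fail to reject H₀

Answer: t = 1.2064, fail to reject H₀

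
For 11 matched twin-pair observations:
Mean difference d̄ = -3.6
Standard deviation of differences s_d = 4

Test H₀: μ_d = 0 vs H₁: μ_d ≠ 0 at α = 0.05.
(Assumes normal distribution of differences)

df = n - 1 = 10
SE = s_d/√n = 4/√11 = 1.2060
t = d̄/SE = -3.6/1.2060 = -2.9851
Critical value: t_{0.025,10} = ±2.228
p-value ≈ 0.0137
Decision: reject H₀

Answer: t = -2.9851, reject H₀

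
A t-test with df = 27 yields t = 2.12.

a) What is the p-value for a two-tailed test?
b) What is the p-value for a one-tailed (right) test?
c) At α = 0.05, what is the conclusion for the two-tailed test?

Using t-distribution with df = 27:
a) Two-tailed: p = 2×P(T > 2.12) = 0.0433
b) One-tailed: p = P(T > 2.12) = 0.0217
c) 0.0433 < 0.05, reject H₀

Answer: a) 0.0433, b) 0.0217, c) reject H₀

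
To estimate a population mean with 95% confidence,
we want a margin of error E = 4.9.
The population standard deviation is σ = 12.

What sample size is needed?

z_0.025 = 1.960
n = (z×σ/E)² = (1.960×12/4.9)²
n = 23.0400
Round up: n = 24

Answer: n = 24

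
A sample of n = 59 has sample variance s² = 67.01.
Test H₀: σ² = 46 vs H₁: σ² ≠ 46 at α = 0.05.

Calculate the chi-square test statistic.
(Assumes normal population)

df = n - 1 = 58
χ² = (n-1)s²/σ₀² = 58×67.01/46 = 84.4909
Critical values: χ²_{0.975,58} = 38.844, χ²_{0.025,58} = 80.936
Rejection region: χ² < 38.844 or χ² > 80.936
Decision: reject H₀

Answer: χ² = 84.4909, reject H₀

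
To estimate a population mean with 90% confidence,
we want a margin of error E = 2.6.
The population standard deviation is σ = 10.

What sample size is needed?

z_0.05 = 1.645
n = (z×σ/E)² = (1.645×10/2.6)²
n = 40.0300
Round up: n = 41

Answer: n = 41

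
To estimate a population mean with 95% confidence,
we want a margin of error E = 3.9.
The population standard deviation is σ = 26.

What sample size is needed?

Answer: n = 171

Derivation:
z_0.025 = 1.960
n = (z×σ/E)² = (1.960×26/3.9)²
n = 170.7378
Round up: n = 171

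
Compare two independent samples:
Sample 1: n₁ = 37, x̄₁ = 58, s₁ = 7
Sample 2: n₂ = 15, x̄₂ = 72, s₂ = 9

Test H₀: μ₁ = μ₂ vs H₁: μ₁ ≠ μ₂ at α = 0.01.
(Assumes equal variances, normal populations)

Answer: t = -6.0078, reject H₀

Derivation:
Pooled variance: s²_p = [36×7² + 14×9²]/(50) = 57.9600
s_p = 7.6131
SE = s_p×√(1/n₁ + 1/n₂) = 7.6131×√(1/37 + 1/15) = 2.3303
t = (x̄₁ - x̄₂)/SE = (58 - 72)/2.3303 = -6.0078
df = 50, t-critical = ±2.678
Decision: reject H₀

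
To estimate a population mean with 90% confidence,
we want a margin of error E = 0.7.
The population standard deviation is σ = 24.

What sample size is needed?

Answer: n = 3181

Derivation:
z_0.05 = 1.645
n = (z×σ/E)² = (1.645×24/0.7)²
n = 3180.9600
Round up: n = 3181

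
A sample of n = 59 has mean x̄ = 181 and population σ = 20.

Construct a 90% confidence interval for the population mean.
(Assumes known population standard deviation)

Confidence level: 90%, α = 0.1
z_0.05 = 1.645
SE = σ/√n = 20/√59 = 2.6038
Margin of error = 1.645 × 2.6038 = 4.2833
CI: x̄ ± margin = 181 ± 4.2833
CI: (176.7167, 185.2833)

Answer: (176.7167, 185.2833)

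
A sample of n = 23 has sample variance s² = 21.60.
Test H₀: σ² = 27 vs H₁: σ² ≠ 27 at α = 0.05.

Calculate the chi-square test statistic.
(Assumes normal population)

Answer: χ² = 17.6000, fail to reject H₀

Derivation:
df = n - 1 = 22
χ² = (n-1)s²/σ₀² = 22×21.60/27 = 17.6000
Critical values: χ²_{0.975,22} = 10.982, χ²_{0.025,22} = 36.781
Rejection region: χ² < 10.982 or χ² > 36.781
Decision: fail to reject H₀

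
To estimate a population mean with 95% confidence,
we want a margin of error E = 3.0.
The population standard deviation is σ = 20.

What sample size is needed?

Answer: n = 171

Derivation:
z_0.025 = 1.960
n = (z×σ/E)² = (1.960×20/3.0)²
n = 170.7378
Round up: n = 171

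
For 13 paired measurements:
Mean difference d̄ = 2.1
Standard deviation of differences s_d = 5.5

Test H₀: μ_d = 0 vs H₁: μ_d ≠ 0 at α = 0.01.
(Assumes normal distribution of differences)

Answer: t = 1.3767, fail to reject H₀

Derivation:
df = n - 1 = 12
SE = s_d/√n = 5.5/√13 = 1.5254
t = d̄/SE = 2.1/1.5254 = 1.3767
Critical value: t_{0.005,12} = ±3.055
p-value ≈ 0.1937
Decision: fail to reject H₀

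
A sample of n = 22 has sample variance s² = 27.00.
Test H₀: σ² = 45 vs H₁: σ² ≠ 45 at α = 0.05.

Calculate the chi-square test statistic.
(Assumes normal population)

Answer: χ² = 12.6000, fail to reject H₀

Derivation:
df = n - 1 = 21
χ² = (n-1)s²/σ₀² = 21×27.00/45 = 12.6000
Critical values: χ²_{0.975,21} = 10.283, χ²_{0.025,21} = 35.479
Rejection region: χ² < 10.283 or χ² > 35.479
Decision: fail to reject H₀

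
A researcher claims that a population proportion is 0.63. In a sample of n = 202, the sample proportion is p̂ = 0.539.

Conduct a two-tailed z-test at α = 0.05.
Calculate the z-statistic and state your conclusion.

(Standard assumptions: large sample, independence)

H₀: p = 0.63, H₁: p ≠ 0.63
Standard error: SE = √(p₀(1-p₀)/n) = √(0.63×0.37/202) = 0.033970
z-statistic: z = (p̂ - p₀)/SE = (0.539 - 0.63)/0.033970 = -2.6788
Critical value: z_0.025 = ±1.960
p-value = 0.0074
Decision: reject H₀ at α = 0.05

Answer: z = -2.6788, reject H₀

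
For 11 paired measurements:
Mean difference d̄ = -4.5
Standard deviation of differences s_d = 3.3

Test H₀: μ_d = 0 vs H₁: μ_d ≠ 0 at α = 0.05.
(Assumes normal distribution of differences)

Answer: t = -4.5226, reject H₀

Derivation:
df = n - 1 = 10
SE = s_d/√n = 3.3/√11 = 0.9950
t = d̄/SE = -4.5/0.9950 = -4.5226
Critical value: t_{0.025,10} = ±2.228
p-value ≈ 0.0011
Decision: reject H₀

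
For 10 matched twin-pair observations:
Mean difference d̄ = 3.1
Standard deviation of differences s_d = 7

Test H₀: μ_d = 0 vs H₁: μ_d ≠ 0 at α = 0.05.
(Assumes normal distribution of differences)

df = n - 1 = 9
SE = s_d/√n = 7/√10 = 2.2136
t = d̄/SE = 3.1/2.2136 = 1.4004
Critical value: t_{0.025,9} = ±2.262
p-value ≈ 0.1949
Decision: fail to reject H₀

Answer: t = 1.4004, fail to reject H₀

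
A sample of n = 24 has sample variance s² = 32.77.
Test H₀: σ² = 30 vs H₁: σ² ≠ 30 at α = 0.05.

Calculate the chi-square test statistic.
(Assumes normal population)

Answer: χ² = 25.1237, fail to reject H₀

Derivation:
df = n - 1 = 23
χ² = (n-1)s²/σ₀² = 23×32.77/30 = 25.1237
Critical values: χ²_{0.975,23} = 11.689, χ²_{0.025,23} = 38.076
Rejection region: χ² < 11.689 or χ² > 38.076
Decision: fail to reject H₀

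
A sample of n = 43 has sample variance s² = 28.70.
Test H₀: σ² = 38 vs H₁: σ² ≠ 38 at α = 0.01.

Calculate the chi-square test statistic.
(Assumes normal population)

df = n - 1 = 42
χ² = (n-1)s²/σ₀² = 42×28.70/38 = 31.7211
Critical values: χ²_{0.995,42} = 22.138, χ²_{0.005,42} = 69.336
Rejection region: χ² < 22.138 or χ² > 69.336
Decision: fail to reject H₀

Answer: χ² = 31.7211, fail to reject H₀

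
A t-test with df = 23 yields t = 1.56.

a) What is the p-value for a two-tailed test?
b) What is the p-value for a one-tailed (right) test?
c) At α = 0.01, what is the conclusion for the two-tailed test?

Using t-distribution with df = 23:
a) Two-tailed: p = 2×P(T > 1.56) = 0.1324
b) One-tailed: p = P(T > 1.56) = 0.0662
c) 0.1324 ≥ 0.01, fail to reject H₀

Answer: a) 0.1324, b) 0.0662, c) fail to reject H₀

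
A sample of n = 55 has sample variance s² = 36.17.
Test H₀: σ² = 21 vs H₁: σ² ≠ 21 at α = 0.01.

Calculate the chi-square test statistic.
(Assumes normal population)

Answer: χ² = 93.0086, reject H₀

Derivation:
df = n - 1 = 54
χ² = (n-1)s²/σ₀² = 54×36.17/21 = 93.0086
Critical values: χ²_{0.995,54} = 30.981, χ²_{0.005,54} = 84.502
Rejection region: χ² < 30.981 or χ² > 84.502
Decision: reject H₀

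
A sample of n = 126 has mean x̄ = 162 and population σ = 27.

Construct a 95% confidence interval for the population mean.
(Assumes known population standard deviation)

Confidence level: 95%, α = 0.05
z_0.025 = 1.960
SE = σ/√n = 27/√126 = 2.4054
Margin of error = 1.960 × 2.4054 = 4.7146
CI: x̄ ± margin = 162 ± 4.7146
CI: (157.2854, 166.7146)

Answer: (157.2854, 166.7146)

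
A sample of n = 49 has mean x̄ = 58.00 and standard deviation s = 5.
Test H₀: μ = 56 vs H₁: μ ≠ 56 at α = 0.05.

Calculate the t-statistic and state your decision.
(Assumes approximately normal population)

Answer: t = 2.7999, reject H₀

Derivation:
df = n - 1 = 48
SE = s/√n = 5/√49 = 0.7143
t = (x̄ - μ₀)/SE = (58.00 - 56)/0.7143 = 2.7999
Critical value: t_{0.025,48} = ±2.011
p-value ≈ 0.0073
Decision: reject H₀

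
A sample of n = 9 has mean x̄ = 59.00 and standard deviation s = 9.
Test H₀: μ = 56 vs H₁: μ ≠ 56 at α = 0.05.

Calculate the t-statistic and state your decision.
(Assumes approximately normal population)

df = n - 1 = 8
SE = s/√n = 9/√9 = 3.0000
t = (x̄ - μ₀)/SE = (59.00 - 56)/3.0000 = 1.0000
Critical value: t_{0.025,8} = ±2.306
p-value ≈ 0.3466
Decision: fail to reject H₀

Answer: t = 1.0000, fail to reject H₀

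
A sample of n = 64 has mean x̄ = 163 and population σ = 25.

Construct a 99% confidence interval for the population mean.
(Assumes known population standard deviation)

Answer: (154.9500, 171.0500)

Derivation:
Confidence level: 99%, α = 0.01
z_0.005 = 2.576
SE = σ/√n = 25/√64 = 3.1250
Margin of error = 2.576 × 3.1250 = 8.0500
CI: x̄ ± margin = 163 ± 8.0500
CI: (154.9500, 171.0500)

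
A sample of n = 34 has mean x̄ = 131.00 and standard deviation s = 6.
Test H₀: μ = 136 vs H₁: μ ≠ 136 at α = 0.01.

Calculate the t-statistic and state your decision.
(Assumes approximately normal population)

Answer: t = -4.8591, reject H₀

Derivation:
df = n - 1 = 33
SE = s/√n = 6/√34 = 1.0290
t = (x̄ - μ₀)/SE = (131.00 - 136)/1.0290 = -4.8591
Critical value: t_{0.005,33} = ±2.733
p-value < 0.0001
Decision: reject H₀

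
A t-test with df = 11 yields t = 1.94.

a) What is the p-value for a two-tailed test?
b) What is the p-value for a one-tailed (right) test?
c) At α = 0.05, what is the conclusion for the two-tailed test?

Answer: a) 0.0784, b) 0.0392, c) fail to reject H₀

Derivation:
Using t-distribution with df = 11:
a) Two-tailed: p = 2×P(T > 1.94) = 0.0784
b) One-tailed: p = P(T > 1.94) = 0.0392
c) 0.0784 ≥ 0.05, fail to reject H₀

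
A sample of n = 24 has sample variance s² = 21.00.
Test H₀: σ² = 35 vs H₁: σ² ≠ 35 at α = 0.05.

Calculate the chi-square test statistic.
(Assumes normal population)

df = n - 1 = 23
χ² = (n-1)s²/σ₀² = 23×21.00/35 = 13.8000
Critical values: χ²_{0.975,23} = 11.689, χ²_{0.025,23} = 38.076
Rejection region: χ² < 11.689 or χ² > 38.076
Decision: fail to reject H₀

Answer: χ² = 13.8000, fail to reject H₀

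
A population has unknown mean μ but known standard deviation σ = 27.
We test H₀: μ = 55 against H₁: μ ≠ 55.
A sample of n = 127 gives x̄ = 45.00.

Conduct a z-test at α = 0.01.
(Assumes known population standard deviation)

Standard error: SE = σ/√n = 27/√127 = 2.3959
z-statistic: z = (x̄ - μ₀)/SE = (45.00 - 55)/2.3959 = -4.1738
Critical value: ±2.576
p-value < 0.0001
Decision: reject H₀

Answer: z = -4.1738, reject H₀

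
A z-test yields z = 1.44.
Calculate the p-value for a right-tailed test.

For z = 1.44:
p = P(Z > 1.44) = 1 - Φ(1.44) = 0.0749

Answer: p-value ≈ 0.0749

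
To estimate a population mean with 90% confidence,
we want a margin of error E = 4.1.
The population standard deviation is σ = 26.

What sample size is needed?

z_0.05 = 1.645
n = (z×σ/E)² = (1.645×26/4.1)²
n = 108.8205
Round up: n = 109

Answer: n = 109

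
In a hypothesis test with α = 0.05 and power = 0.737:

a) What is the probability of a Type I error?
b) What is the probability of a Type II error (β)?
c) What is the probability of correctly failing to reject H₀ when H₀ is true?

Answer: a) 0.05, b) 0.263, c) 0.95

Derivation:
a) Type I error probability = α = 0.05
b) Power = P(reject H₀ | H₁ true) = 1 - β = 0.737, so Type II error probability = β = 1 - Power = 0.263
c) P(fail to reject H₀ | H₀ true) = 1 - α = 0.95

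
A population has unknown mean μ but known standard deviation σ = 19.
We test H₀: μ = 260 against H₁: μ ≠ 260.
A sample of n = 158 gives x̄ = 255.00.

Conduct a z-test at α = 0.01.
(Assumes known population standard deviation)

Standard error: SE = σ/√n = 19/√158 = 1.5116
z-statistic: z = (x̄ - μ₀)/SE = (255.00 - 260)/1.5116 = -3.3078
Critical value: ±2.576
p-value = 0.0009
Decision: reject H₀

Answer: z = -3.3078, reject H₀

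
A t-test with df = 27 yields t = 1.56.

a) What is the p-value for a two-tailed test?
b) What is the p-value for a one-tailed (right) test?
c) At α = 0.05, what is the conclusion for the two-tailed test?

Answer: a) 0.1304, b) 0.0652, c) fail to reject H₀

Derivation:
Using t-distribution with df = 27:
a) Two-tailed: p = 2×P(T > 1.56) = 0.1304
b) One-tailed: p = P(T > 1.56) = 0.0652
c) 0.1304 ≥ 0.05, fail to reject H₀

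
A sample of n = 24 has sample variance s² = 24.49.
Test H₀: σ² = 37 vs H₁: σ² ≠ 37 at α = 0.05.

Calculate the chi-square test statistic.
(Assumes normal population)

Answer: χ² = 15.2235, fail to reject H₀

Derivation:
df = n - 1 = 23
χ² = (n-1)s²/σ₀² = 23×24.49/37 = 15.2235
Critical values: χ²_{0.975,23} = 11.689, χ²_{0.025,23} = 38.076
Rejection region: χ² < 11.689 or χ² > 38.076
Decision: fail to reject H₀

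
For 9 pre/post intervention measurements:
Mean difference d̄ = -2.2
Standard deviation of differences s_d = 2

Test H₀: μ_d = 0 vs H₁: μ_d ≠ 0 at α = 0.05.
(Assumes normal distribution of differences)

df = n - 1 = 8
SE = s_d/√n = 2/√9 = 0.6667
t = d̄/SE = -2.2/0.6667 = -3.2998
Critical value: t_{0.025,8} = ±2.306
p-value ≈ 0.0109
Decision: reject H₀

Answer: t = -3.2998, reject H₀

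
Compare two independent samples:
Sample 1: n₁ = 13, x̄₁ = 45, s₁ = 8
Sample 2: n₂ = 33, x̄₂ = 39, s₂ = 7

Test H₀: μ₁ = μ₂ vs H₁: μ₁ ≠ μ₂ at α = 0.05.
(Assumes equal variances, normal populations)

Pooled variance: s²_p = [12×8² + 32×7²]/(44) = 53.0909
s_p = 7.2864
SE = s_p×√(1/n₁ + 1/n₂) = 7.2864×√(1/13 + 1/33) = 2.3860
t = (x̄₁ - x̄₂)/SE = (45 - 39)/2.3860 = 2.5147
df = 44, t-critical = ±2.015
Decision: reject H₀

Answer: t = 2.5147, reject H₀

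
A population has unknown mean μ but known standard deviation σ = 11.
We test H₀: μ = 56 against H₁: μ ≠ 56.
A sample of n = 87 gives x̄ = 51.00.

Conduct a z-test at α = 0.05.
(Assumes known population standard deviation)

Answer: z = -4.2398, reject H₀

Derivation:
Standard error: SE = σ/√n = 11/√87 = 1.1793
z-statistic: z = (x̄ - μ₀)/SE = (51.00 - 56)/1.1793 = -4.2398
Critical value: ±1.960
p-value < 0.0001
Decision: reject H₀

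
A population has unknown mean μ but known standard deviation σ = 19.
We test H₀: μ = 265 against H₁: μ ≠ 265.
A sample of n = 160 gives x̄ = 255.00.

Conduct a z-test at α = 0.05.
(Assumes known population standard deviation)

Standard error: SE = σ/√n = 19/√160 = 1.5021
z-statistic: z = (x̄ - μ₀)/SE = (255.00 - 265)/1.5021 = -6.6573
Critical value: ±1.960
p-value < 0.0001
Decision: reject H₀

Answer: z = -6.6573, reject H₀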